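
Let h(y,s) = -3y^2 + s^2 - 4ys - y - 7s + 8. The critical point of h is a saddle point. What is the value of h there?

53/14

∂h/∂y = -6y - 4s - 1 = 0 and ∂h/∂s = -4y + 2s - 7 = 0, so (y, s) = (-15/14, 19/14).
The Hessian has h_{yy} = -6, h_{ss} = 2, h_{ys} = -4, giving D = -28 < 0, so the point is a saddle point.
h(-15/14, 19/14) = 53/14.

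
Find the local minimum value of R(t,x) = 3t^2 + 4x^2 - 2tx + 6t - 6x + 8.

43/11

∂R/∂t = 6t - 2x + 6 = 0 and ∂R/∂x = -2t + 8x - 6 = 0, so (t, x) = (-9/11, 6/11).
The Hessian has R_{tt} = 6, R_{xx} = 8, R_{tx} = -2, giving D = 44 > 0 with R_{tt} > 0, so the point is a local minimum.
R(-9/11, 6/11) = 43/11.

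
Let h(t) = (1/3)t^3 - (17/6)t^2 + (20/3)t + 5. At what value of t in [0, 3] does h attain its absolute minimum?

0

The derivative is t^2 - (17/3)t + 20/3, whose only zero in [0, 3] is t = 5/3.
Evaluating at the critical points and endpoints: h(0) = 5,  h(5/3) = 1585/162,  h(3) = 17/2.
Hence the absolute minimum is 5 at t = 0.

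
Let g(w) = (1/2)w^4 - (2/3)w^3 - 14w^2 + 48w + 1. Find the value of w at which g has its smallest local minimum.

Critical points: g'(w) = 2w^3 - 2w^2 - 28w + 48 vanishes at w = -4, 2, 3.
Since g''(w) = 6w^2 - 4w - 28, we get g''(-4) = 84 > 0 ⇒ local minimum; g''(2) = -12 < 0 ⇒ local maximum; g''(3) = 14 > 0 ⇒ local minimum.
The smallest local minimum is g(-4) = -733/3.

-4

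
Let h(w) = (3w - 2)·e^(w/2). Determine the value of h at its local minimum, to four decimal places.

-3.0805

Differentiating with the product rule gives h'(w) = ((3/2)w + 2)·e^(w/2). Since e^(w/2) > 0, the only critical point is w = -4/3.
h''(-4/3) has the same sign as 3/2 > 0, so this is a local minimum.
h(-4/3) = (-6)·e^(-2/3) ≈ -3.0805.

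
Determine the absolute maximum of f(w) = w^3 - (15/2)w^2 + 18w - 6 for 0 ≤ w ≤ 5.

43/2

The derivative is 3w^2 - 15w + 18, which vanishes at w = 2 and w = 3.
Evaluating at the critical points and endpoints: f(0) = -6,  f(2) = 8,  f(3) = 15/2,  f(5) = 43/2.
Hence the absolute maximum is 43/2 at w = 5.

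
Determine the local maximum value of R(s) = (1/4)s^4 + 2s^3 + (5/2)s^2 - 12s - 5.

R'(s) = s^3 + 6s^2 + 5s - 12. Setting R'(s) = 0 gives s ∈ {-4, -3, 1}.
R''(s) = 3s^2 + 12s + 5. R''(-4) = 5 > 0 ⇒ local minimum; R''(-3) = -4 < 0 ⇒ local maximum; R''(1) = 20 > 0 ⇒ local minimum.
So the local maximum value is R(-3) = 79/4.

79/4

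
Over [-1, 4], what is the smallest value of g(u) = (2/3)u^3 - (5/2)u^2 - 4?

Differentiating, g'(u) = 2u^2 - 5u; which vanishes at u = 0 and u = 5/2.
Compare values at every candidate in [-1, 4]: g(-1) = -43/6; g(0) = -4; g(5/2) = -221/24; g(4) = -4/3.
So the minimum is g(5/2) = -221/24.

-221/24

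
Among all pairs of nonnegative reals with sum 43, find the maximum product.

1849/4

With x + y = 43, the product is P(x) = x(43 − x).
P'(x) = 43 − 2x = 0 gives x = 43/2; P'' = −2 < 0, so this is the maximum.
P = 43/2·43/2 = 1849/4.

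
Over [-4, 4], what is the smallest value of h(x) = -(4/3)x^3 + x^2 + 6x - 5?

-151/3

h'(x) = -4x^2 + 2x + 6, which vanishes at x = -1 and x = 3/2.
Evaluating at the critical points and endpoints: h(-4) = 217/3,  h(-1) = -26/3,  h(3/2) = 7/4,  h(4) = -151/3.
Hence the absolute minimum is -151/3 at x = 4.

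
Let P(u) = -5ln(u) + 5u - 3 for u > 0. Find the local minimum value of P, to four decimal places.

2.0000

P'(u) = -5/u + 5 = 0 gives u = 1.
P''(u) = 5/u², which is positive for u > 0, so this is a local minimum.
P(1) = -5·ln(1) + 5 - 3 ≈ 2.0000.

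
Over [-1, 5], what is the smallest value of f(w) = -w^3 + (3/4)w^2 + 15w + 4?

The derivative is -3w^2 + (3/2)w + 15, whose only zero in [-1, 5] is w = 5/2.
Compare values at every candidate in [-1, 5]: f(-1) = -37/4,  f(5/2) = 489/16,  f(5) = -109/4.
The minimum over the interval is -109/4, attained at w = 5.

-109/4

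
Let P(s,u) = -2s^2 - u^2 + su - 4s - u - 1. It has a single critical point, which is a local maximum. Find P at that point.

15/7

∂P/∂s = -4s + u - 4 = 0 and ∂P/∂u = s - 2u - 1 = 0, so (s, u) = (-9/7, -8/7).
The Hessian has P_{ss} = -4, P_{uu} = -2, P_{su} = 1, giving D = 7 > 0 with P_{ss} < 0, so the point is a local maximum.
P(-9/7, -8/7) = 15/7.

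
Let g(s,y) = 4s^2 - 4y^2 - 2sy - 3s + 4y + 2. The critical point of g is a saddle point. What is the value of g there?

35/17

∂g/∂s = 8s - 2y - 3 = 0 and ∂g/∂y = -2s - 8y + 4 = 0, so (s, y) = (8/17, 13/34).
The Hessian has g_{ss} = 8, g_{yy} = -8, g_{sy} = -2, giving D = -68 < 0, so the point is a saddle point.
g(8/17, 13/34) = 35/17.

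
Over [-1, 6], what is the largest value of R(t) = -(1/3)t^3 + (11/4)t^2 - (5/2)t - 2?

151/12

Differentiating, R'(t) = -t^2 + (11/2)t - 5/2; which vanishes at t = 1/2 and t = 5.
Evaluating at the critical points and endpoints: R(-1) = 43/12; R(1/2) = -125/48; R(5) = 151/12; R(6) = 10.
So the maximum is R(5) = 151/12.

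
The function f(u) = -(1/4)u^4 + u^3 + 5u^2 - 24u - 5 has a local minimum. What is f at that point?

f'(u) = -u^3 + 3u^2 + 10u - 24 = 0 at u = -3, 2, 4.
Second-derivative test with f''(u) = -3u^2 + 6u + 10: f''(-3) = -35 < 0 ⇒ local maximum; f''(2) = 10 > 0 ⇒ local minimum; f''(4) = -14 < 0 ⇒ local maximum.
So the local minimum value is f(2) = -29.

-29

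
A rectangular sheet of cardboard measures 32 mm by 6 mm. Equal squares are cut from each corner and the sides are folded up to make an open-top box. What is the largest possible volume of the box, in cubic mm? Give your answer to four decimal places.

With cut size x, the volume is V(x) = x(32 − 2x)(6 − 2x) for 0 < x < 3.
V'(x) = 12x^2 − 152x + 192. Setting V'(x) = 0 gives x ≈ 1.4230 (the root in (0, 3)).
V''(x) = 24x − 152 is negative there, so this is the maximum; V ≈ 130.8473.

130.8473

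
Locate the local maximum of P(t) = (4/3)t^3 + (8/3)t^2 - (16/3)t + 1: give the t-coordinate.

-2

P'(t) = 4t^2 + (16/3)t - 16/3. Setting P'(t) = 0 gives t ∈ {-2, 2/3}.
Second-derivative test with P''(t) = 8t + 16/3: P''(-2) = -32/3 < 0 ⇒ local maximum; P''(2/3) = 32/3 > 0 ⇒ local minimum.
So the local maximum value is P(-2) = 35/3.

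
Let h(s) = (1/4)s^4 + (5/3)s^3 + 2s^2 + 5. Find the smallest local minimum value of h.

-17/3

Critical points: h'(s) = s^3 + 5s^2 + 4s vanishes at s = -4, -1, 0.
h''(s) = 3s^2 + 10s + 4. h''(-4) = 12 > 0 ⇒ local minimum; h''(-1) = -3 < 0 ⇒ local maximum; h''(0) = 4 > 0 ⇒ local minimum.
The smallest local minimum is h(-4) = -17/3.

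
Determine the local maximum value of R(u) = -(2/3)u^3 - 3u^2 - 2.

R'(u) = -2u^2 - 6u = 0 at u = -3, 0.
Second-derivative test with R''(u) = -4u - 6: R''(-3) = 6 > 0 ⇒ local minimum; R''(0) = -6 < 0 ⇒ local maximum.
The local maximum is R(0) = -2.

-2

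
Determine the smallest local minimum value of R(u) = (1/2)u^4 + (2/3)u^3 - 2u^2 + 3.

R'(u) = 2u^3 + 2u^2 - 4u = 0 at u = -2, 0, 1.
Second-derivative test with R''(u) = 6u^2 + 4u - 4: R''(-2) = 12 > 0 ⇒ local minimum; R''(0) = -4 < 0 ⇒ local maximum; R''(1) = 6 > 0 ⇒ local minimum.
The smallest local minimum is R(-2) = -7/3.

-7/3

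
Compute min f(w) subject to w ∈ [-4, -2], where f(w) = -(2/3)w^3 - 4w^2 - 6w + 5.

5

The derivative is -2w^2 - 8w - 6, whose only zero in [-4, -2] is w = -3.
Compare values at every candidate in [-4, -2]: f(-4) = 23/3; f(-3) = 5; f(-2) = 19/3.
So the minimum is f(-3) = 5.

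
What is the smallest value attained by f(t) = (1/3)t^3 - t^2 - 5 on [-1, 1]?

f'(t) = t^2 - 2t, whose only zero in [-1, 1] is t = 0.
Compare values at every candidate in [-1, 1]: f(-1) = -19/3; f(0) = -5; f(1) = -17/3.
So the minimum is f(-1) = -19/3.

-19/3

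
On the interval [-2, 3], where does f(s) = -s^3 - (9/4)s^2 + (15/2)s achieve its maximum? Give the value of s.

The derivative is -3s^2 - (9/2)s + 15/2, whose only zero in [-2, 3] is s = 1.
Candidates: f(-2) = -16, f(1) = 17/4, f(3) = -99/4.
Hence the absolute maximum is 17/4 at s = 1.

1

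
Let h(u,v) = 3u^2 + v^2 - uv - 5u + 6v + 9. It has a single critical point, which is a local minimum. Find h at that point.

-4/11

∂h/∂u = 6u - v - 5 = 0 and ∂h/∂v = -u + 2v + 6 = 0, so (u, v) = (4/11, -31/11).
The Hessian has h_{uu} = 6, h_{vv} = 2, h_{uv} = -1, giving D = 11 > 0 with h_{uu} > 0, so the point is a local minimum.
h(4/11, -31/11) = -4/11.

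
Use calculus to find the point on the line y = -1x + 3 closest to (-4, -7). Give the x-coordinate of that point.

3

Minimize D(x)^2 = (x + 4)^2 + (-x + 10)^2.
d/dx[D^2] = 2(x + 4) + 2·(-1)·(-x + 10) = 0 ⇒ x = 3.
Then y = 0 and the distance is √(98) ≈ 9.8995.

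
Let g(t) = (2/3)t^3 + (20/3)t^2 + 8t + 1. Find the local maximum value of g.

Critical points: g'(t) = 2t^2 + (40/3)t + 8 vanishes at t = -6, -2/3.
Since g''(t) = 4t + 40/3, we get g''(-6) = -32/3 < 0 ⇒ local maximum; g''(-2/3) = 32/3 > 0 ⇒ local minimum.
Thus g has its local maximum at t = -6, with value 49.

49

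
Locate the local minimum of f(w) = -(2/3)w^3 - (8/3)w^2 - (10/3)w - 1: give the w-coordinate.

-5/3

Critical points: f'(w) = -2w^2 - (16/3)w - 10/3 vanishes at w = -5/3, -1.
f''(w) = -4w - 16/3. f''(-5/3) = 4/3 > 0 ⇒ local minimum; f''(-1) = -4/3 < 0 ⇒ local maximum.
So the local minimum value is f(-5/3) = 19/81.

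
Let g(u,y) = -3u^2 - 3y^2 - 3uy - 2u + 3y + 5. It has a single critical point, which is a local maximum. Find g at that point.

∂g/∂u = -6u - 3y - 2 = 0 and ∂g/∂y = -3u - 6y + 3 = 0, so (u, y) = (-7/9, 8/9).
The Hessian has g_{uu} = -6, g_{yy} = -6, g_{uy} = -3, giving D = 27 > 0 with g_{uu} < 0, so the point is a local maximum.
g(-7/9, 8/9) = 64/9.

64/9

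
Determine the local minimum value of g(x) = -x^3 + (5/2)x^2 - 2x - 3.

-95/27

g'(x) = -3x^2 + 5x - 2. Setting g'(x) = 0 gives x ∈ {2/3, 1}.
Since g''(x) = -6x + 5, we get g''(2/3) = 1 > 0 ⇒ local minimum; g''(1) = -1 < 0 ⇒ local maximum.
So the local minimum value is g(2/3) = -95/27.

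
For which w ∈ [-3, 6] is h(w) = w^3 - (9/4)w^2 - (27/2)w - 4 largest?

6

Differentiating, h'(w) = 3w^2 - (9/2)w - 27/2; which vanishes at w = -3/2 and w = 3.
Compare values at every candidate in [-3, 6]: h(-3) = -43/4, h(-3/2) = 125/16, h(3) = -151/4, h(6) = 50.
Hence the absolute maximum is 50 at w = 6.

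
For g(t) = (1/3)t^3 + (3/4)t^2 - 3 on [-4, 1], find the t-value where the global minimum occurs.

-4

The derivative is t^2 + (3/2)t, which vanishes at t = -3/2 and t = 0.
Compare values at every candidate in [-4, 1]: g(-4) = -37/3, g(-3/2) = -39/16, g(0) = -3, g(1) = -23/12.
The minimum over the interval is -37/3, attained at t = -4.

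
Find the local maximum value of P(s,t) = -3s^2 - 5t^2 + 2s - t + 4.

263/60

∂P/∂s = -6s + 2 = 0 and ∂P/∂t = -10t - 1 = 0, so (s, t) = (1/3, -1/10).
The Hessian has P_{ss} = -6, P_{tt} = -10, P_{st} = 0, giving D = 60 > 0 with P_{ss} < 0, so the point is a local maximum.
P(1/3, -1/10) = 263/60.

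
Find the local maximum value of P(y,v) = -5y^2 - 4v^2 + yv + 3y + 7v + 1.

∂P/∂y = -10y + v + 3 = 0 and ∂P/∂v = y - 8v + 7 = 0, so (y, v) = (31/79, 73/79).
The Hessian has P_{yy} = -10, P_{vv} = -8, P_{yv} = 1, giving D = 79 > 0 with P_{yy} < 0, so the point is a local maximum.
P(31/79, 73/79) = 381/79.

381/79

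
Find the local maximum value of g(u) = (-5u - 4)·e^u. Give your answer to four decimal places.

By the product rule, g'(u) = (-5u - 9)·e^u. Since e^u > 0, the only critical point is u = -9/5.
g''(-9/5) has the same sign as -5 < 0, so this is a local maximum.
g(-9/5) = (5)·e^(-9/5) ≈ 0.8265.

0.8265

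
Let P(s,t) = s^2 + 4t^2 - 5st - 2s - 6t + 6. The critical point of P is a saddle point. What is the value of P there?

∂P/∂s = 2s - 5t - 2 = 0 and ∂P/∂t = -5s + 8t - 6 = 0, so (s, t) = (-46/9, -22/9).
The Hessian has P_{ss} = 2, P_{tt} = 8, P_{st} = -5, giving D = -9 < 0, so the point is a saddle point.
P(-46/9, -22/9) = 166/9.

166/9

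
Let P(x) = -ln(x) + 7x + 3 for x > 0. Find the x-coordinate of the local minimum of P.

1/7

P'(x) = -1/x + 7 = 0 gives x = 1/7.
P''(x) = 1/x², which is positive for x > 0, so this is a local minimum.
P(1/7) = -1·ln(1/7) + 1 + 3 ≈ 5.9459.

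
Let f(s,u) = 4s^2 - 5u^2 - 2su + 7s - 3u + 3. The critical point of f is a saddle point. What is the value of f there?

1/84

∂f/∂s = 8s - 2u + 7 = 0 and ∂f/∂u = -2s - 10u - 3 = 0, so (s, u) = (-19/21, -5/42).
The Hessian has f_{ss} = 8, f_{uu} = -10, f_{su} = -2, giving D = -84 < 0, so the point is a saddle point.
f(-19/21, -5/42) = 1/84.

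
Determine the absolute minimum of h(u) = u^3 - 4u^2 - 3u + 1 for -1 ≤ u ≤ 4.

-17

h'(u) = 3u^2 - 8u - 3, which vanishes at u = -1/3 and u = 3.
Candidates: h(-1) = -1,  h(-1/3) = 41/27,  h(3) = -17,  h(4) = -11.
Hence the absolute minimum is -17 at u = 3.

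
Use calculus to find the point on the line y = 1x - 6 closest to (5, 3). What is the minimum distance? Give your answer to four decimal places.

Minimize D(x)^2 = (x - 5)^2 + (x - 9)^2.
d/dx[D^2] = 2(x - 5) + 2·1·(x - 9) = 0 ⇒ x = 7.
Then y = 1 and the distance is √(8) ≈ 2.8284.

2.8284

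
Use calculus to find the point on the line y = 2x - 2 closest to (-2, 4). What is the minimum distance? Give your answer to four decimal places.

4.4721

Minimize D(x)^2 = (x + 2)^2 + (2x - 6)^2.
d/dx[D^2] = 2(x + 2) + 2·2·(2x - 6) = 0 ⇒ x = 2.
Then y = 2 and the distance is √(20) ≈ 4.4721.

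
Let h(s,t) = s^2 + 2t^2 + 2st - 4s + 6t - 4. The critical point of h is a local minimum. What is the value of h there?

∂h/∂s = 2s + 2t - 4 = 0 and ∂h/∂t = 2s + 4t + 6 = 0, so (s, t) = (7, -5).
The Hessian has h_{ss} = 2, h_{tt} = 4, h_{st} = 2, giving D = 4 > 0 with h_{ss} > 0, so the point is a local minimum.
h(7, -5) = -33.

-33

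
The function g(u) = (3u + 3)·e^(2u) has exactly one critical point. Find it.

-3/2

Differentiating with the product rule gives g'(u) = (6u + 9)·e^(2u). Since e^(2u) > 0, the only critical point is u = -3/2.
g''(-3/2) has the same sign as 6 > 0, so this is a local minimum.
g(-3/2) = (-3/2)·e^(-3) ≈ -0.0747.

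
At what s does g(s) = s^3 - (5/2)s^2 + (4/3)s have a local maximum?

1/3

g'(s) = 3s^2 - 5s + 4/3. Setting g'(s) = 0 gives s ∈ {1/3, 4/3}.
Second-derivative test with g''(s) = 6s - 5: g''(1/3) = -3 < 0 ⇒ local maximum; g''(4/3) = 3 > 0 ⇒ local minimum.
So the local maximum value is g(1/3) = 11/54.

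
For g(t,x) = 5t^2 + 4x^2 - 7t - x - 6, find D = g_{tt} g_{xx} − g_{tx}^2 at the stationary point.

∂g/∂t = 10t - 7 = 0 and ∂g/∂x = 8x - 1 = 0, so (t, x) = (7/10, 1/8).
The Hessian has g_{tt} = 10, g_{xx} = 8, g_{tx} = 0, giving D = 80 > 0 with g_{tt} > 0, so the point is a local minimum.
D = (10)·(8) − (0)^2 = 80.

80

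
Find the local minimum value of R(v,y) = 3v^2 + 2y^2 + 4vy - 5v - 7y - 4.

∂R/∂v = 6v + 4y - 5 = 0 and ∂R/∂y = 4v + 4y - 7 = 0, so (v, y) = (-1, 11/4).
The Hessian has R_{vv} = 6, R_{yy} = 4, R_{vy} = 4, giving D = 8 > 0 with R_{vv} > 0, so the point is a local minimum.
R(-1, 11/4) = -89/8.

-89/8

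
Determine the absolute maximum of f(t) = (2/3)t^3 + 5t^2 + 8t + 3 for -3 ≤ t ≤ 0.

6

Differentiating, f'(t) = 2t^2 + 10t + 8; whose only zero in [-3, 0] is t = -1.
Candidates: f(-3) = 6,  f(-1) = -2/3,  f(0) = 3.
The maximum over the interval is 6, attained at t = -3.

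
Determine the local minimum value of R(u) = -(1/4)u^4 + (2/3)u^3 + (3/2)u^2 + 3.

R'(u) = -u^3 + 2u^2 + 3u = 0 at u = -1, 0, 3.
Since R''(u) = -3u^2 + 4u + 3, we get R''(-1) = -4 < 0 ⇒ local maximum; R''(0) = 3 > 0 ⇒ local minimum; R''(3) = -12 < 0 ⇒ local maximum.
The local minimum is R(0) = 3.

3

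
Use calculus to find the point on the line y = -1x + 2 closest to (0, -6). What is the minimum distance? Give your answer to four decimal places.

5.6569

Minimize D(x)^2 = (x + 0)^2 + (-x + 8)^2.
d/dx[D^2] = 2(x + 0) + 2·(-1)·(-x + 8) = 0 ⇒ x = 4.
Then y = -2 and the distance is √(32) ≈ 5.6569.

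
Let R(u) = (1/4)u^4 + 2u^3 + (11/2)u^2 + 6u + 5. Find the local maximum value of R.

3

Critical points: R'(u) = u^3 + 6u^2 + 11u + 6 vanishes at u = -3, -2, -1.
Since R''(u) = 3u^2 + 12u + 11, we get R''(-3) = 2 > 0 ⇒ local minimum; R''(-2) = -1 < 0 ⇒ local maximum; R''(-1) = 2 > 0 ⇒ local minimum.
The local maximum is R(-2) = 3.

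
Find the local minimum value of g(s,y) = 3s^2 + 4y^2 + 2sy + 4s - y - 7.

∂g/∂s = 6s + 2y + 4 = 0 and ∂g/∂y = 2s + 8y - 1 = 0, so (s, y) = (-17/22, 7/22).
The Hessian has g_{ss} = 6, g_{yy} = 8, g_{sy} = 2, giving D = 44 > 0 with g_{ss} > 0, so the point is a local minimum.
g(-17/22, 7/22) = -383/44.

-383/44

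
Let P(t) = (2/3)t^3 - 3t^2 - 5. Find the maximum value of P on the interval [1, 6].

P'(t) = 2t^2 - 6t, whose only zero in [1, 6] is t = 3.
Candidates: P(1) = -22/3; P(3) = -14; P(6) = 31.
The maximum over the interval is 31, attained at t = 6.

31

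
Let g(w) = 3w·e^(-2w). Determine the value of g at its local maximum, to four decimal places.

0.5518

By the product rule, g'(w) = (-6w + 3)·e^(-2w). Since e^(-2w) > 0, the only critical point is w = 1/2.
g''(1/2) has the same sign as -6 < 0, so this is a local maximum.
g(1/2) = (3/2)·e^(-1) ≈ 0.5518.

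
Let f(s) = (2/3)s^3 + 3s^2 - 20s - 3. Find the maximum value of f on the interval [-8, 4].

Differentiating, f'(s) = 2s^2 + 6s - 20; which vanishes at s = -5 and s = 2.
Candidates: f(-8) = 23/3; f(-5) = 266/3; f(2) = -77/3; f(4) = 23/3.
Hence the absolute maximum is 266/3 at s = -5.

266/3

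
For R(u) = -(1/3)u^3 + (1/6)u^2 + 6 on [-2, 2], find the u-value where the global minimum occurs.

The derivative is -u^2 + (1/3)u, which vanishes at u = 0 and u = 1/3.
Candidates: R(-2) = 28/3,  R(0) = 6,  R(1/3) = 973/162,  R(2) = 4.
The minimum over the interval is 4, attained at u = 2.

2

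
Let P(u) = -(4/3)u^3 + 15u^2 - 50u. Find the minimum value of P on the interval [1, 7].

The derivative is -4u^2 + 30u - 50, which vanishes at u = 5/2 and u = 5.
Candidates: P(1) = -109/3,  P(5/2) = -625/12,  P(5) = -125/3,  P(7) = -217/3.
The minimum over the interval is -217/3, attained at u = 7.

-217/3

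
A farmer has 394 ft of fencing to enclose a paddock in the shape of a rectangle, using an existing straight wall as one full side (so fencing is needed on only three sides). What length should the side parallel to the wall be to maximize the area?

197

Let the sides perpendicular to the wall have length x and the parallel side y, so 2x + y = 394 and the area is A = xy = x(394 − 2x).
A'(x) = 394 − 4x = 0 gives x = 197/2, and A''(x) = −4 < 0 confirms a maximum.
Then y = 394 − 2·197/2 = 197 and A = 38809/2.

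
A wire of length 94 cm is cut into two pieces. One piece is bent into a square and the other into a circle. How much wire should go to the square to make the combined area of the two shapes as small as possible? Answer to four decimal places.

Let x be the length used for the square. Square side x/4; circle radius (94−x)/(2π).
A(x) = (x/4)² + π·((94−x)/(2π))² = x²/16 + (94−x)²/(4π) for 0 ≤ x ≤ 94. A'(x) = x/8 − (94−x)/(2π) = 0 gives x = 4·94/(π+4) ≈ 52.6493.
A'' = 1/8 + 1/(2π) > 0, so this gives the minimum combined area; x ≈ 52.6493 cm to the square.

52.6493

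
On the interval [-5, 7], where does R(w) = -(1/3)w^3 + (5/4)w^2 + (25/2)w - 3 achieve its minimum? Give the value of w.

Differentiating, R'(w) = -w^2 + (5/2)w + 25/2; which vanishes at w = -5/2 and w = 5.
Compare values at every candidate in [-5, 7]: R(-5) = 89/12; R(-5/2) = -1019/48; R(5) = 589/12; R(7) = 377/12.
Hence the absolute minimum is -1019/48 at w = -5/2.

-5/2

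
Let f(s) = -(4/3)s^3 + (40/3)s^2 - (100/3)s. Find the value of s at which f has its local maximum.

5

f'(s) = -4s^2 + (80/3)s - 100/3 = 0 at s = 5/3, 5.
Since f''(s) = -8s + 80/3, we get f''(5/3) = 40/3 > 0 ⇒ local minimum; f''(5) = -40/3 < 0 ⇒ local maximum.
Thus f has its local maximum at s = 5, with value 0.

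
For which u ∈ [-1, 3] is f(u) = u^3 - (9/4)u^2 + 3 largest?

Differentiating, f'(u) = 3u^2 - (9/2)u; which vanishes at u = 0 and u = 3/2.
Candidates: f(-1) = -1/4,  f(0) = 3,  f(3/2) = 21/16,  f(3) = 39/4.
So the maximum is f(3) = 39/4.

3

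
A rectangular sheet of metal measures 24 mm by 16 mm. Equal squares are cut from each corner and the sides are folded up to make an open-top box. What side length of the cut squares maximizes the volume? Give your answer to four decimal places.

With cut size x, the volume is V(x) = x(24 − 2x)(16 − 2x) for 0 < x < 8.
V'(x) = 12x^2 − 160x + 384. Setting V'(x) = 0 gives x ≈ 3.1390 (the root in (0, 8)).
V''(x) = 24x − 160 is negative there, so this is the maximum; V ≈ 540.8286.

3.1390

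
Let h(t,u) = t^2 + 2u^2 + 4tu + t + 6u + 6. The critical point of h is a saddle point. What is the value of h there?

31/4

∂h/∂t = 2t + 4u + 1 = 0 and ∂h/∂u = 4t + 4u + 6 = 0, so (t, u) = (-5/2, 1).
The Hessian has h_{tt} = 2, h_{uu} = 4, h_{tu} = 4, giving D = -8 < 0, so the point is a saddle point.
h(-5/2, 1) = 31/4.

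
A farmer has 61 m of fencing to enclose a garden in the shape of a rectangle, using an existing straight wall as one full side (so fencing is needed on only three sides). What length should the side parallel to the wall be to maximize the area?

61/2

Let the sides perpendicular to the wall have length x and the parallel side y, so 2x + y = 61 and the area is A = xy = x(61 − 2x).
A'(x) = 61 − 4x = 0 gives x = 61/4, and A''(x) = −4 < 0 confirms a maximum.
Then y = 61 − 2·61/4 = 61/2 and A = 3721/8.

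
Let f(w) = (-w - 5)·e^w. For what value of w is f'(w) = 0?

Differentiating with the product rule gives f'(w) = (-w - 6)·e^w. Since e^w > 0, the only critical point is w = -6.
f''(-6) has the same sign as -1 < 0, so this is a local maximum.
f(-6) = (1)·e^(-6) ≈ 0.0025.

-6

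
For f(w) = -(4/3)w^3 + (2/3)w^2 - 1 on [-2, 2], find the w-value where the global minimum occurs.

2

f'(w) = -4w^2 + (4/3)w, which vanishes at w = 0 and w = 1/3.
Compare values at every candidate in [-2, 2]: f(-2) = 37/3; f(0) = -1; f(1/3) = -79/81; f(2) = -9.
The minimum over the interval is -9, attained at w = 2.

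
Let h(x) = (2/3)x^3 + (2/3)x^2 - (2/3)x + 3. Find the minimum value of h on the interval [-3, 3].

Differentiating, h'(x) = 2x^2 + (4/3)x - 2/3; which vanishes at x = -1 and x = 1/3.
Evaluating at the critical points and endpoints: h(-3) = -7, h(-1) = 11/3, h(1/3) = 233/81, h(3) = 25.
Hence the absolute minimum is -7 at x = -3.

-7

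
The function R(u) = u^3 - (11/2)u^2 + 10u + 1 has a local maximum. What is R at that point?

R'(u) = 3u^2 - 11u + 10. Setting R'(u) = 0 gives u ∈ {5/3, 2}.
Second-derivative test with R''(u) = 6u - 11: R''(5/3) = -1 < 0 ⇒ local maximum; R''(2) = 1 > 0 ⇒ local minimum.
So the local maximum value is R(5/3) = 379/54.

379/54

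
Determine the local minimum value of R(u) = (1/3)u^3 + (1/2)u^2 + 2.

2

R'(u) = u^2 + u. Setting R'(u) = 0 gives u ∈ {-1, 0}.
Since R''(u) = 2u + 1, we get R''(-1) = -1 < 0 ⇒ local maximum; R''(0) = 1 > 0 ⇒ local minimum.
So the local minimum value is R(0) = 2.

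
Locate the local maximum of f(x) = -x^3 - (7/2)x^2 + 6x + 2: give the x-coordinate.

2/3

f'(x) = -3x^2 - 7x + 6. Setting f'(x) = 0 gives x ∈ {-3, 2/3}.
Since f''(x) = -6x - 7, we get f''(-3) = 11 > 0 ⇒ local minimum; f''(2/3) = -11 < 0 ⇒ local maximum.
The local maximum is f(2/3) = 112/27.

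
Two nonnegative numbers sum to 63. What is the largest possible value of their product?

3969/4

With x + y = 63, the product is P(x) = x(63 − x).
P'(x) = 63 − 2x = 0 gives x = 63/2; P'' = −2 < 0, so this is the maximum.
P = 63/2·63/2 = 3969/4.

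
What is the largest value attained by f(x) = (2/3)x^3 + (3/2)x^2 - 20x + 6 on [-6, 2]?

202/3

The derivative is 2x^2 + 3x - 20, whose only zero in [-6, 2] is x = -4.
Evaluating at the critical points and endpoints: f(-6) = 36; f(-4) = 202/3; f(2) = -68/3.
Hence the absolute maximum is 202/3 at x = -4.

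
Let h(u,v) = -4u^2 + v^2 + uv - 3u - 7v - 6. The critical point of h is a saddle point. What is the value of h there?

-310/17

∂h/∂u = -8u + v - 3 = 0 and ∂h/∂v = u + 2v - 7 = 0, so (u, v) = (1/17, 59/17).
The Hessian has h_{uu} = -8, h_{vv} = 2, h_{uv} = 1, giving D = -17 < 0, so the point is a saddle point.
h(1/17, 59/17) = -310/17.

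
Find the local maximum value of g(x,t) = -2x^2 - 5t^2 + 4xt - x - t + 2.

59/24

∂g/∂x = -4x + 4t - 1 = 0 and ∂g/∂t = 4x - 10t - 1 = 0, so (x, t) = (-7/12, -1/3).
The Hessian has g_{xx} = -4, g_{tt} = -10, g_{xt} = 4, giving D = 24 > 0 with g_{xx} < 0, so the point is a local maximum.
g(-7/12, -1/3) = 59/24.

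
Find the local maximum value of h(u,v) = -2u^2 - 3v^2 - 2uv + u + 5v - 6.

-77/20

∂h/∂u = -4u - 2v + 1 = 0 and ∂h/∂v = -2u - 6v + 5 = 0, so (u, v) = (-1/5, 9/10).
The Hessian has h_{uu} = -4, h_{vv} = -6, h_{uv} = -2, giving D = 20 > 0 with h_{uu} < 0, so the point is a local maximum.
h(-1/5, 9/10) = -77/20.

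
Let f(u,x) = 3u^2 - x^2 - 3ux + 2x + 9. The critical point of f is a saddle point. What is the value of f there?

∂f/∂u = 6u - 3x = 0 and ∂f/∂x = -3u - 2x + 2 = 0, so (u, x) = (2/7, 4/7).
The Hessian has f_{uu} = 6, f_{xx} = -2, f_{ux} = -3, giving D = -21 < 0, so the point is a saddle point.
f(2/7, 4/7) = 67/7.

67/7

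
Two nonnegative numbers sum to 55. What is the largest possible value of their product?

With x + y = 55, the product is P(x) = x(55 − x).
P'(x) = 55 − 2x = 0 gives x = 55/2; P'' = −2 < 0, so this is the maximum.
P = 55/2·55/2 = 3025/4.

3025/4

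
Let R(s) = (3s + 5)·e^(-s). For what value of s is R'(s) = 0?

-2/3

Differentiating with the product rule gives R'(s) = (-3s - 2)·e^(-s). Since e^(-s) > 0, the only critical point is s = -2/3.
R''(-2/3) has the same sign as -3 < 0, so this is a local maximum.
R(-2/3) = (3)·e^(2/3) ≈ 5.8432.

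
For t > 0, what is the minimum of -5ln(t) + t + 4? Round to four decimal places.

0.9528

h'(t) = -5/t + 1 = 0 gives t = 5.
h''(t) = 5/t², which is positive for t > 0, so this is a local minimum.
h(5) = -5·ln(5) + 5 + 4 ≈ 0.9528.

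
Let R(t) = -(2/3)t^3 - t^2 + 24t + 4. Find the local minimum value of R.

R'(t) = -2t^2 - 2t + 24 = 0 at t = -4, 3.
Second-derivative test with R''(t) = -4t - 2: R''(-4) = 14 > 0 ⇒ local minimum; R''(3) = -14 < 0 ⇒ local maximum.
Thus R has its local minimum at t = -4, with value -196/3.

-196/3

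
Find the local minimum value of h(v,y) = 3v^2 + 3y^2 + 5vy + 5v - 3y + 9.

∂h/∂v = 6v + 5y + 5 = 0 and ∂h/∂y = 5v + 6y - 3 = 0, so (v, y) = (-45/11, 43/11).
The Hessian has h_{vv} = 6, h_{yy} = 6, h_{vy} = 5, giving D = 11 > 0 with h_{vv} > 0, so the point is a local minimum.
h(-45/11, 43/11) = -78/11.

-78/11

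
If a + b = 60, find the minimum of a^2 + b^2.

1800

With a + b = 60, a^2 + b^2 = a^2 + (60 − a)^2.
The derivative 2a − 2(60 − a) = 4a − 120 vanishes at a = 30; second derivative 4 > 0, a minimum.
The minimum is 2·(30)^2 = 1800.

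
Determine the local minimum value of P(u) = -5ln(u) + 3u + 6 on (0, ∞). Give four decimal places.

P'(u) = -5/u + 3 = 0 gives u = 5/3.
P''(u) = 5/u², which is positive for u > 0, so this is a local minimum.
P(5/3) = -5·ln(5/3) + 5 + 6 ≈ 8.4459.

8.4459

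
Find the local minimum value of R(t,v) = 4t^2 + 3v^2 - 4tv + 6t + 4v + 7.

-11/8

∂R/∂t = 8t - 4v + 6 = 0 and ∂R/∂v = -4t + 6v + 4 = 0, so (t, v) = (-13/8, -7/4).
The Hessian has R_{tt} = 8, R_{vv} = 6, R_{tv} = -4, giving D = 32 > 0 with R_{tt} > 0, so the point is a local minimum.
R(-13/8, -7/4) = -11/8.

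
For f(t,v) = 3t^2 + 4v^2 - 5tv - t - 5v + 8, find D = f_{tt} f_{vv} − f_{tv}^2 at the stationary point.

23

∂f/∂t = 6t - 5v - 1 = 0 and ∂f/∂v = -5t + 8v - 5 = 0, so (t, v) = (33/23, 35/23).
The Hessian has f_{tt} = 6, f_{vv} = 8, f_{tv} = -5, giving D = 23 > 0 with f_{tt} > 0, so the point is a local minimum.
D = (6)·(8) − (-5)^2 = 23.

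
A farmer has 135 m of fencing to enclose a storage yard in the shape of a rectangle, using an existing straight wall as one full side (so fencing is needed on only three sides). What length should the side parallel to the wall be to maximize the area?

135/2

Let the sides perpendicular to the wall have length x and the parallel side y, so 2x + y = 135 and the area is A = xy = x(135 − 2x).
A'(x) = 135 − 4x = 0 gives x = 135/4, and A''(x) = −4 < 0 confirms a maximum.
Then y = 135 − 2·135/4 = 135/2 and A = 18225/8.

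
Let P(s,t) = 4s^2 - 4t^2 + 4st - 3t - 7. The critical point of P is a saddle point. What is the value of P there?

-131/20

∂P/∂s = 8s + 4t = 0 and ∂P/∂t = 4s - 8t - 3 = 0, so (s, t) = (3/20, -3/10).
The Hessian has P_{ss} = 8, P_{tt} = -8, P_{st} = 4, giving D = -80 < 0, so the point is a saddle point.
P(3/20, -3/10) = -131/20.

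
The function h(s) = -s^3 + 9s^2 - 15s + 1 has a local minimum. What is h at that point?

-6

h'(s) = -3s^2 + 18s - 15 = 0 at s = 1, 5.
h''(s) = -6s + 18. h''(1) = 12 > 0 ⇒ local minimum; h''(5) = -12 < 0 ⇒ local maximum.
The local minimum is h(1) = -6.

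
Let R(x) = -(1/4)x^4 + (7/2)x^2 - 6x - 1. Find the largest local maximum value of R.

113/4

R'(x) = -x^3 + 7x - 6 = 0 at x = -3, 1, 2.
Since R''(x) = -3x^2 + 7, we get R''(-3) = -20 < 0 ⇒ local maximum; R''(1) = 4 > 0 ⇒ local minimum; R''(2) = -5 < 0 ⇒ local maximum.
Thus R has its largest local maximum at x = -3, with value 113/4.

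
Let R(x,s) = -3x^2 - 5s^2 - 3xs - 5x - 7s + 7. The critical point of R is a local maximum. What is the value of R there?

524/51

∂R/∂x = -6x - 3s - 5 = 0 and ∂R/∂s = -3x - 10s - 7 = 0, so (x, s) = (-29/51, -9/17).
The Hessian has R_{xx} = -6, R_{ss} = -10, R_{xs} = -3, giving D = 51 > 0 with R_{xx} < 0, so the point is a local maximum.
R(-29/51, -9/17) = 524/51.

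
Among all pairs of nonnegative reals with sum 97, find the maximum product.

With x + y = 97, the product is P(x) = x(97 − x).
P'(x) = 97 − 2x = 0 gives x = 97/2; P'' = −2 < 0, so this is the maximum.
P = 97/2·97/2 = 9409/4.

9409/4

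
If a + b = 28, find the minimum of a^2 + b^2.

With a + b = 28, a^2 + b^2 = a^2 + (28 − a)^2.
The derivative 2a − 2(28 − a) = 4a − 56 vanishes at a = 14; second derivative 4 > 0, a minimum.
The minimum is 2·(14)^2 = 392.

392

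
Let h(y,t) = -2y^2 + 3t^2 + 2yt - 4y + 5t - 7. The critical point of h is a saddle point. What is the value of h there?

-79/14

∂h/∂y = -4y + 2t - 4 = 0 and ∂h/∂t = 2y + 6t + 5 = 0, so (y, t) = (-17/14, -3/7).
The Hessian has h_{yy} = -4, h_{tt} = 6, h_{yt} = 2, giving D = -28 < 0, so the point is a saddle point.
h(-17/14, -3/7) = -79/14.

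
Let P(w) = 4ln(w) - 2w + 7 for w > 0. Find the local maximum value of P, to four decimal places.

P'(w) = 4/w − 2 = 0 gives w = 2.
P''(w) = -4/w², which is negative for w > 0, so this is a local maximum.
P(2) = 4·ln(2) - 4 + 7 ≈ 5.7726.

5.7726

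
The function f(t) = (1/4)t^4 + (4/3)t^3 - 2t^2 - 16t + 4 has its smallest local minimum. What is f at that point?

f'(t) = t^3 + 4t^2 - 4t - 16. Setting f'(t) = 0 gives t ∈ {-4, -2, 2}.
f''(t) = 3t^2 + 8t - 4. f''(-4) = 12 > 0 ⇒ local minimum; f''(-2) = -8 < 0 ⇒ local maximum; f''(2) = 24 > 0 ⇒ local minimum.
The smallest local minimum is f(2) = -64/3.

-64/3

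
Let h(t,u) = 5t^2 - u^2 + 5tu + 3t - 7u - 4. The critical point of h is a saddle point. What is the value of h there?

∂h/∂t = 10t + 5u + 3 = 0 and ∂h/∂u = 5t - 2u - 7 = 0, so (t, u) = (29/45, -17/9).
The Hessian has h_{tt} = 10, h_{uu} = -2, h_{tu} = 5, giving D = -45 < 0, so the point is a saddle point.
h(29/45, -17/9) = 161/45.

161/45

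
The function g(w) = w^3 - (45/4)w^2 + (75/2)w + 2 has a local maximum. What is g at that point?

Critical points: g'(w) = 3w^2 - (45/2)w + 75/2 vanishes at w = 5/2, 5.
g''(w) = 6w - 45/2. g''(5/2) = -15/2 < 0 ⇒ local maximum; g''(5) = 15/2 > 0 ⇒ local minimum.
The local maximum is g(5/2) = 657/16.

657/16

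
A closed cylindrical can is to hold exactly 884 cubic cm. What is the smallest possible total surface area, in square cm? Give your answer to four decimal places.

With radius r and height h, πr²h = 884 so h = 884/(πr²), and S(r) = 2πr² + 2πrh = 2πr² + 2·884/r.
S'(r) = 4πr − 2·884/r² = 0 ⇒ r³ = 884/(2π), so r ≈ 5.2010 and h = 2r ≈ 10.4021.
S''(r) = 4π + 4·884/r³ > 0, so this is the minimum; S ≈ 509.8973.

509.8973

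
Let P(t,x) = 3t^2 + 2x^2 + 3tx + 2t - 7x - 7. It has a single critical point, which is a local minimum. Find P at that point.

∂P/∂t = 6t + 3x + 2 = 0 and ∂P/∂x = 3t + 4x - 7 = 0, so (t, x) = (-29/15, 16/5).
The Hessian has P_{tt} = 6, P_{xx} = 4, P_{tx} = 3, giving D = 15 > 0 with P_{tt} > 0, so the point is a local minimum.
P(-29/15, 16/5) = -302/15.

-302/15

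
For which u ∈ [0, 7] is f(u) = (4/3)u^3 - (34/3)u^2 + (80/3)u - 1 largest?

The derivative is 4u^2 - (68/3)u + 80/3, which vanishes at u = 5/3 and u = 4.
Compare values at every candidate in [0, 7]: f(0) = -1; f(5/3) = 1469/81; f(4) = 29/3; f(7) = 263/3.
Hence the absolute maximum is 263/3 at u = 7.

7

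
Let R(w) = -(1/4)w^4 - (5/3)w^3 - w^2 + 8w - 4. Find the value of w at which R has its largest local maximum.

1

Critical points: R'(w) = -w^3 - 5w^2 - 2w + 8 vanishes at w = -4, -2, 1.
R''(w) = -3w^2 - 10w - 2. R''(-4) = -10 < 0 ⇒ local maximum; R''(-2) = 6 > 0 ⇒ local minimum; R''(1) = -15 < 0 ⇒ local maximum.
The largest local maximum is R(1) = 13/12.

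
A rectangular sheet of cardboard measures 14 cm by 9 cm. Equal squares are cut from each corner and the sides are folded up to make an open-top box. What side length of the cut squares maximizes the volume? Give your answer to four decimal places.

1.7853

With cut size x, the volume is V(x) = x(14 − 2x)(9 − 2x) for 0 < x < 4.5.
V'(x) = 12x^2 − 92x + 126. Setting V'(x) = 0 gives x ≈ 1.7853 (the root in (0, 4.5)).
V''(x) = 24x − 92 is negative there, so this is the maximum; V ≈ 101.0933.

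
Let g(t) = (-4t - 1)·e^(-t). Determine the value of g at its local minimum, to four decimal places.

-1.8895

Differentiating with the product rule gives g'(t) = (4t - 3)·e^(-t). Since e^(-t) > 0, the only critical point is t = 3/4.
g''(3/4) has the same sign as 4 > 0, so this is a local minimum.
g(3/4) = (-4)·e^(-3/4) ≈ -1.8895.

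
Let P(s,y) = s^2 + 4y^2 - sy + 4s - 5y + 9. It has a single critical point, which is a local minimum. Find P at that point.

∂P/∂s = 2s - y + 4 = 0 and ∂P/∂y = -s + 8y - 5 = 0, so (s, y) = (-9/5, 2/5).
The Hessian has P_{ss} = 2, P_{yy} = 8, P_{sy} = -1, giving D = 15 > 0 with P_{ss} > 0, so the point is a local minimum.
P(-9/5, 2/5) = 22/5.

22/5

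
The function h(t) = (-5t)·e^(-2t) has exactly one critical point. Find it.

Differentiating with the product rule gives h'(t) = (10t - 5)·e^(-2t). Since e^(-2t) > 0, the only critical point is t = 1/2.
h''(1/2) has the same sign as 10 > 0, so this is a local minimum.
h(1/2) = (-5/2)·e^(-1) ≈ -0.9197.

1/2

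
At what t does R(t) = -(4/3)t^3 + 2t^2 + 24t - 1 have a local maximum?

3

R'(t) = -4t^2 + 4t + 24 = 0 at t = -2, 3.
Second-derivative test with R''(t) = -8t + 4: R''(-2) = 20 > 0 ⇒ local minimum; R''(3) = -20 < 0 ⇒ local maximum.
So the local maximum value is R(3) = 53.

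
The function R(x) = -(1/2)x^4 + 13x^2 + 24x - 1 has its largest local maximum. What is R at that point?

175

R'(x) = -2x^3 + 26x + 24. Setting R'(x) = 0 gives x ∈ {-3, -1, 4}.
Second-derivative test with R''(x) = -6x^2 + 26: R''(-3) = -28 < 0 ⇒ local maximum; R''(-1) = 20 > 0 ⇒ local minimum; R''(4) = -70 < 0 ⇒ local maximum.
The largest local maximum is R(4) = 175.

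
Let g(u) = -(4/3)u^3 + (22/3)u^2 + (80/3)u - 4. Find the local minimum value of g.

g'(u) = -4u^2 + (44/3)u + 80/3. Setting g'(u) = 0 gives u ∈ {-4/3, 5}.
g''(u) = -8u + 44/3. g''(-4/3) = 76/3 > 0 ⇒ local minimum; g''(5) = -76/3 < 0 ⇒ local maximum.
Thus g has its local minimum at u = -4/3, with value -1892/81.

-1892/81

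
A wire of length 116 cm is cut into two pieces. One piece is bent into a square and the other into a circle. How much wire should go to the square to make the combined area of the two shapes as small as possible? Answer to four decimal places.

Let x be the length used for the square. Square side x/4; circle radius (116−x)/(2π).
A(x) = (x/4)² + π·((116−x)/(2π))² = x²/16 + (116−x)²/(4π) for 0 ≤ x ≤ 116. A'(x) = x/8 − (116−x)/(2π) = 0 gives x = 4·116/(π+4) ≈ 64.9715.
A'' = 1/8 + 1/(2π) > 0, so this gives the minimum combined area; x ≈ 64.9715 cm to the square.

64.9715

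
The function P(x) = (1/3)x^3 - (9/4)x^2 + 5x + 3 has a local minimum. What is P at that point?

319/48

P'(x) = x^2 - (9/2)x + 5 = 0 at x = 2, 5/2.
Since P''(x) = 2x - 9/2, we get P''(2) = -1/2 < 0 ⇒ local maximum; P''(5/2) = 1/2 > 0 ⇒ local minimum.
The local minimum is P(5/2) = 319/48.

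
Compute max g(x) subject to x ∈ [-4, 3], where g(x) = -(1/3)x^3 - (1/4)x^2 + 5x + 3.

Differentiating, g'(x) = -x^2 - (1/2)x + 5; which vanishes at x = -5/2 and x = 2.
Evaluating at the critical points and endpoints: g(-4) = 1/3, g(-5/2) = -281/48, g(2) = 28/3, g(3) = 27/4.
Hence the absolute maximum is 28/3 at x = 2.

28/3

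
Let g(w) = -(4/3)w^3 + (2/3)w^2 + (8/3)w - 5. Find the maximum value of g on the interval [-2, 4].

The derivative is -4w^2 + (4/3)w + 8/3, which vanishes at w = -2/3 and w = 1.
Evaluating at the critical points and endpoints: g(-2) = 3,  g(-2/3) = -493/81,  g(1) = -3,  g(4) = -69.
The maximum over the interval is 3, attained at w = -2.

3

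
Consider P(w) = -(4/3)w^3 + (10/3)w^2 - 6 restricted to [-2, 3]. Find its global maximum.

Differentiating, P'(w) = -4w^2 + (20/3)w; which vanishes at w = 0 and w = 5/3.
Candidates: P(-2) = 18, P(0) = -6, P(5/3) = -236/81, P(3) = -12.
So the maximum is P(-2) = 18.

18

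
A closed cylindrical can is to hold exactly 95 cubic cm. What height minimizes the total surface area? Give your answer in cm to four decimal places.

With radius r and height h, πr²h = 95 so h = 95/(πr²), and S(r) = 2πr² + 2πrh = 2πr² + 2·95/r.
S'(r) = 4πr − 2·95/r² = 0 ⇒ r³ = 95/(2π), so r ≈ 2.4728 and h = 2r ≈ 4.9455.
S''(r) = 4π + 4·95/r³ > 0, so this is the minimum; S ≈ 115.2560.

4.9455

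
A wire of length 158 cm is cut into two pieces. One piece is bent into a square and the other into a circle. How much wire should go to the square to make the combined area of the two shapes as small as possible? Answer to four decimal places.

Let x be the length used for the square. Square side x/4; circle radius (158−x)/(2π).
A(x) = (x/4)² + π·((158−x)/(2π))² = x²/16 + (158−x)²/(4π) for 0 ≤ x ≤ 158. A'(x) = x/8 − (158−x)/(2π) = 0 gives x = 4·158/(π+4) ≈ 88.4957.
A'' = 1/8 + 1/(2π) > 0, so this gives the minimum combined area; x ≈ 88.4957 cm to the square.

88.4957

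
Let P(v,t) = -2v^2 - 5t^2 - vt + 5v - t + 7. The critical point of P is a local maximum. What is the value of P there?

∂P/∂v = -4v - t + 5 = 0 and ∂P/∂t = -v - 10t - 1 = 0, so (v, t) = (17/13, -3/13).
The Hessian has P_{vv} = -4, P_{tt} = -10, P_{vt} = -1, giving D = 39 > 0 with P_{vv} < 0, so the point is a local maximum.
P(17/13, -3/13) = 135/13.

135/13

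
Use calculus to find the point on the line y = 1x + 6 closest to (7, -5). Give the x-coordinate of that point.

-2

Minimize D(x)^2 = (x - 7)^2 + (x + 11)^2.
d/dx[D^2] = 2(x - 7) + 2·1·(x + 11) = 0 ⇒ x = -2.
Then y = 4 and the distance is √(162) ≈ 12.7279.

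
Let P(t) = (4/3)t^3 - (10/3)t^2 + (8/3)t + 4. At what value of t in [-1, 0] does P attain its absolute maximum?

P'(t) = 4t^2 - (20/3)t + 8/3, which has no zeros in [-1, 0].
Evaluating at the critical points and endpoints: P(-1) = -10/3, P(0) = 4.
Hence the absolute maximum is 4 at t = 0.

0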